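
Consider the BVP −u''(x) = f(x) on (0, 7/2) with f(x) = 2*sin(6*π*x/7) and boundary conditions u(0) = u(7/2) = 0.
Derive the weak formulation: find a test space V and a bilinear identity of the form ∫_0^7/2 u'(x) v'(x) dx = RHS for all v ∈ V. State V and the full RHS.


V = H^1_0(0, 7/2) (so v(0) = v(7/2) = 0); weak form: ∫_0^7/2 u'v' dx = ∫_0^7/2 (2*sin(6*π*x/7)) v dx for all v ∈ V.

Multiply both sides by a test function v and integrate from 0 to 7/2:
  ∫_0^7/2 −u''(x) v(x) dx = ∫_0^7/2 f(x) v(x) dx.
Integrate the LHS by parts once:
  ∫_0^7/2 −u'' v dx = −[u'(x) v(x)]_0^7/2 + ∫_0^7/2 u'(x) v'(x) dx.
Thus ∫_0^7/2 u'(x) v'(x) dx = ∫_0^7/2 f(x) v(x) dx + [u'(x) v(x)]_0^7/2.
Choose V so that boundary terms are either known or forced to vanish.
u is Dirichlet: u(0) = u(7/2) = 0. Let V = H^1_0(0, 7/2); then v(0) = v(7/2) = 0, and [u' v]_0^7/2 = 0.
Weak formulation: find u (satisfying any essential BC) such that ∫_0^7/2 u'(x) v'(x) dx = ∫_0^7/2 f v dx for all v ∈ V.
Substituting f(x) = 2*sin(6*π*x/7), the right-hand side is ∫_0^7/2 (2*sin(6*π*x/7)) v dx.


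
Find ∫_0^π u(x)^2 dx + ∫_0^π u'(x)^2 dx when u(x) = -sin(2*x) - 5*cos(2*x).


||u||_{H^1(0,π)}^2 = 65*π

u'(x) = 10*sin(2*x) - 2*cos(2*x).
Expand u² and (u')² and integrate term by term on (0, π), using: for integers n ≥ 1, ∫_0^π sin²(nx) dx = ∫_0^π cos²(nx) dx = π/2; for n ≠ n', ∫_0^π sin(nx)sin(n'x) dx = ∫_0^π cos(nx)cos(n'x) dx = 0; and by product-to-sum, ∫_0^π sin(nx)cos(n'x) dx = ½∫_0^π [sin((n+n')x) + sin((n−n')x)] dx, which is 0 when n+n' is even and 2n/(n²−n'²) when n+n' is odd (it need not vanish on (0, π)).
  u² squared terms: (-1)²·∫sin(2x)² dx = 1·π/2 = π/2;  (-5)²·∫cos(2x)² dx = 25·π/2 = 25*π/2.
  u² cross terms: 2·(-1)·(-5)·∫sin(2x)·cos(2x) dx = 10·(0) = 0.
  So ∫_0^π u² dx = π/2 + 25*π/2 + 0 = 13*π.
  (u')² squared terms: (-2)²·∫cos(2x)² dx = 4·π/2 = 2*π;  (10)²·∫sin(2x)² dx = 100·π/2 = 50*π.
  (u')² cross terms: 2·(-2)·(10)·∫cos(2x)·sin(2x) dx = -40·(0) = 0.
  So ∫_0^π (u')² dx = 2*π + 50*π + 0 = 52*π.
||u||_{H^1}^2 = (13*π) + (52*π) = 65*π.


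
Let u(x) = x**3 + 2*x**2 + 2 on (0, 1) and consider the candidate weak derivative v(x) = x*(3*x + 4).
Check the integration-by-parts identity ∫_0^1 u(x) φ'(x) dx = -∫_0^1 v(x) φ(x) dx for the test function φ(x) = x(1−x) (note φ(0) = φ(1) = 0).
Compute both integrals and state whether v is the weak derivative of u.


LHS = -29/60, RHS = -29/60. Yes, v = u' weakly.

u(x) = x**3 + 2*x**2 + 2, classical derivative u'(x) = 3*x**2 + 4*x.
φ(x) = x(1−x), so φ'(x) = 1 - 2*x.
Note φ(0) = φ(1) = 0, so the boundary term u·φ vanishes.
LHS = ∫_0^1 u(x) φ'(x) dx = ∫_0^1 (-2*x^4 - 3*x^3 + 2*x^2 - 4*x + 2) dx. Term by term:
  ∫_0^1 -2*x^4 dx = -2/5;  ∫_0^1 -3*x^3 dx = -3/4;  ∫_0^1 2*x^2 dx = 2/3;
  ∫_0^1 -4*x dx = -2;  ∫_0^1 2 dx = 2.
Sum: -2/5 − 3/4 + 2/3 − 2 + 2 = -29/60.
So LHS = -29/60.
∫_0^1 v(x) φ(x) dx = ∫_0^1 (-3*x^4 - x^3 + 4*x^2) dx. Term by term:
  ∫_0^1 -3*x^4 dx = -3/5;  ∫_0^1 -x^3 dx = -1/4;  ∫_0^1 4*x^2 dx = 4/3.
Sum: -3/5 − 1/4 + 4/3 = 29/60.
So RHS = -∫_0^1 v(x) φ(x) dx = -29/60.
LHS = RHS, so the identity holds for this test φ.
Moreover u is smooth here and v(x) = u'(x) = 3*x**2 + 4*x pointwise, so the identity holds for every test function. Hence v is the weak derivative of u.


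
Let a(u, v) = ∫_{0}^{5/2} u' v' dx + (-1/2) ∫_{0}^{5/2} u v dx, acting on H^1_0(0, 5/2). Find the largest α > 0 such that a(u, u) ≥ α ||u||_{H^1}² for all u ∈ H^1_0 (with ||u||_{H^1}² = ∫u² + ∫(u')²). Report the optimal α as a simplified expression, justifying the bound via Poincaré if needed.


α = (-25 + 8*π^2)/(2*(25 + 4*π^2))

Coercivity of a(·,·) on H^1_0(0, 5/2) means a(u, u) ≥ α ||u||_{H^1}² for every u ∈ H^1_0.
The interval has length L = 5/2, and Poincaré/coercivity depend only on L. Here a(u, u) = ∫(u')² + (-1/2)·∫u².
Here c = -1/2 < 0 with |c| < (π/L)² = 4*π^2/25, so coercivity still holds. The condition a(u,u) ≥ α||u||_{H^1}² reads (1−α)∫(u')² ≥ (α−c)∫u². Any admissible α is ≤ 1 (rapidly oscillating u have ∫u²/∫(u')² → 0), and α = 1 would force 0 ≥ (1−c)∫u², impossible since c < 1; so 1−α > 0. By the sharp Poincaré inequality on H^1_0 of an interval of length L, ∫(u')² ≥ (π/L)²∫u² with equality for the first sine mode sin(π(x−x₀)/L) (x₀ the left endpoint), so the inequality holds for all u iff (1−α)(π/L)² ≥ α − c, i.e. α ≤ ((π/L)² + c)/((π/L)² + 1) = (1 + c(L/π)²)/(1 + (L/π)²). (Direct route, valid since c ≤ 0: Poincaré gives c∫u² ≥ c(L/π)²∫(u')², so a(u,u) ≥ (1 + c(L/π)²)∫(u')², while ||u||_{H^1}² ≤ (1 + (L/π)²)∫(u')²; dividing yields the same α.) With (π/L)² = 4*π^2/25 and c = -1/2, the largest admissible constant is α = ((π/L)² + c)/((π/L)² + 1).
Simplifying, α = (-25 + 8*π^2)/(2*(25 + 4*π^2)).


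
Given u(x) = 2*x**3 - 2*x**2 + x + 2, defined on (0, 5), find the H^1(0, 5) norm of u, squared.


||u||_{H^1}^2 = 950975/21

The H^1 norm (squared) on an interval (0, L) is
  ||u||_{H^1}^2 = ∫_0^L u(x)^2 dx + ∫_0^L u'(x)^2 dx.
Compute u'(x) = 6*x**2 - 4*x + 1.
Then u(x)^2 = 4*x**6 - 8*x**5 + 8*x**4 + 4*x**3 - 7*x**2 + 4*x + 4 and u'(x)^2 = 36*x**4 - 48*x**3 + 28*x**2 - 8*x + 1.
Integrate each monomial from 0 to 5 using ∫_0^5 c·x^n dx = c·5^(n+1)/(n+1):
  ∫_0^5 u(x)^2 dx = ∫_0^5 (4*x^6 - 8*x^5 + 8*x^4 + 4*x^3 - 7*x^2 + 4*x + 4) dx. Term by term:
    ∫_0^5 4*x^6 dx = 312500/7;  ∫_0^5 -8*x^5 dx = -62500/3;  ∫_0^5 8*x^4 dx = 5000;
    ∫_0^5 4*x^3 dx = 625;  ∫_0^5 -7*x^2 dx = -875/3;  ∫_0^5 4*x dx = 50;
    ∫_0^5 4 dx = 20.
  Sum: 312500/7 − 62500/3 + 5000 + 625 − 875/3 + 50 + 20 = 204490/7.
  ∫_0^5 u'(x)^2 dx = ∫_0^5 (36*x^4 - 48*x^3 + 28*x^2 - 8*x + 1) dx. Term by term:
    ∫_0^5 36*x^4 dx = 22500;  ∫_0^5 -48*x^3 dx = -7500;  ∫_0^5 28*x^2 dx = 3500/3;
    ∫_0^5 -8*x dx = -100;  ∫_0^5 1 dx = 5.
  Sum: 22500 − 7500 + 3500/3 − 100 + 5 = 48215/3.
Adding: ||u||_{H^1}^2 = 204490/7 + 48215/3 = 950975/21.


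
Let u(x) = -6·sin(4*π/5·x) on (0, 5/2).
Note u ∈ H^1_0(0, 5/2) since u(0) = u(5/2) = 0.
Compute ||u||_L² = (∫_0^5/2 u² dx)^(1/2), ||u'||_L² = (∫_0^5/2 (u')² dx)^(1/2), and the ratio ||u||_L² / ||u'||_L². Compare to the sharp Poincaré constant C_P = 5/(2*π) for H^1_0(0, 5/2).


||u||_L² / ||u'||_L² = 5/(4*π) < C_P = 5/(2*π).

u(x) = -6·sin(4*π/5·x), so u'(x) = -24*π*cos(4*π*x/5)/5.
Writing u(x) = A·sin(kπx/L) with A = -6 and k = 2, use ∫_0^L sin²(kπx/L) dx = L/2 and ∫_0^L cos²(kπx/L) dx = L/2.
u² = 36·sin²(4*π/5·x) and (u')² = 576*π^2/25·cos²(4*π/5·x), and each of sin², cos² integrates to L/2 = 5/4 over (0, 5/2).
∫_0^5/2 u² dx = 45, so ||u||_L² = 3*sqrt(5).
∫_0^5/2 (u')² dx = 144*π^2/5, so ||u'||_L² = 12*sqrt(5)*π/5.
Ratio ||u||_L² / ||u'||_L² = 5/(4*π).
Sharp Poincaré constant on H^1_0(0, 5/2) is C_P = L/π = 5/(2*π), achieved by sin(2*π/5·x).
This is the k = 2 harmonic; the ratio L/(kπ) is strictly less than C_P = L/π, consistent with the sharp inequality ||u||_L² ≤ C_P ||u'||_L².


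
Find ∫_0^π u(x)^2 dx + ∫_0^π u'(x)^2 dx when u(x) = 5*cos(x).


||u||_{H^1(0,π)}^2 = 25*π

u'(x) = -5*sin(x).
Expand u² and (u')² and integrate term by term on (0, π), using: for integers n ≥ 1, ∫_0^π sin²(nx) dx = ∫_0^π cos²(nx) dx = π/2; for n ≠ n', ∫_0^π sin(nx)sin(n'x) dx = ∫_0^π cos(nx)cos(n'x) dx = 0; and by product-to-sum, ∫_0^π sin(nx)cos(n'x) dx = ½∫_0^π [sin((n+n')x) + sin((n−n')x)] dx, which is 0 when n+n' is even and 2n/(n²−n'²) when n+n' is odd (it need not vanish on (0, π)).
  u² squared terms: (5)²·∫cos(x)² dx = 25·π/2 = 25*π/2.
  So ∫_0^π u² dx = 25*π/2.
  (u')² squared terms: (-5)²·∫sin(x)² dx = 25·π/2 = 25*π/2.
  So ∫_0^π (u')² dx = 25*π/2.
||u||_{H^1}^2 = (25*π/2) + (25*π/2) = 25*π.


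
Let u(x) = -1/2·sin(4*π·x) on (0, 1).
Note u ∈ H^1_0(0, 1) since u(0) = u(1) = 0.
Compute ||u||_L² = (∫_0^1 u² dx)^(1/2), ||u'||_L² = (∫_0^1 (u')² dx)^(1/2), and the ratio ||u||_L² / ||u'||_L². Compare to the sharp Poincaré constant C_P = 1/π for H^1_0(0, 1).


||u||_L² / ||u'||_L² = 1/(4*π) < C_P = 1/π.

u(x) = -1/2·sin(4*π·x), so u'(x) = -2*π*cos(4*π*x).
Writing u(x) = A·sin(kπx/L) with A = -1/2 and k = 4, use ∫_0^L sin²(kπx/L) dx = L/2 and ∫_0^L cos²(kπx/L) dx = L/2.
u² = 1/4·sin²(4*π·x) and (u')² = 4*π^2·cos²(4*π·x), and each of sin², cos² integrates to L/2 = 1/2 over (0, 1).
∫_0^1 u² dx = 1/8, so ||u||_L² = sqrt(2)/4.
∫_0^1 (u')² dx = 2*π^2, so ||u'||_L² = sqrt(2)*π.
Ratio ||u||_L² / ||u'||_L² = 1/(4*π).
Sharp Poincaré constant on H^1_0(0, 1) is C_P = L/π = 1/π, achieved by sin(π·x).
This is the k = 4 harmonic; the ratio L/(kπ) is strictly less than C_P = L/π, consistent with the sharp inequality ||u||_L² ≤ C_P ||u'||_L².


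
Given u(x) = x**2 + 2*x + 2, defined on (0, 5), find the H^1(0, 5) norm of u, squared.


||u||_{H^1}^2 = 1990

The H^1 norm (squared) on an interval (0, L) is
  ||u||_{H^1}^2 = ∫_0^L u(x)^2 dx + ∫_0^L u'(x)^2 dx.
Compute u'(x) = 2*x + 2.
Then u(x)^2 = x**4 + 4*x**3 + 8*x**2 + 8*x + 4 and u'(x)^2 = 4*x**2 + 8*x + 4.
Integrate each monomial from 0 to 5 using ∫_0^5 c·x^n dx = c·5^(n+1)/(n+1):
  ∫_0^5 u(x)^2 dx = ∫_0^5 (x^4 + 4*x^3 + 8*x^2 + 8*x + 4) dx. Term by term:
    ∫_0^5 x^4 dx = 625;  ∫_0^5 4*x^3 dx = 625;  ∫_0^5 8*x^2 dx = 1000/3;
    ∫_0^5 8*x dx = 100;  ∫_0^5 4 dx = 20.
  Sum: 625 + 625 + 1000/3 + 100 + 20 = 5110/3.
  ∫_0^5 u'(x)^2 dx = ∫_0^5 (4*x^2 + 8*x + 4) dx. Term by term:
    ∫_0^5 4*x^2 dx = 500/3;  ∫_0^5 8*x dx = 100;  ∫_0^5 4 dx = 20.
  Sum: 500/3 + 100 + 20 = 860/3.
Adding: ||u||_{H^1}^2 = 5110/3 + 860/3 = 1990.


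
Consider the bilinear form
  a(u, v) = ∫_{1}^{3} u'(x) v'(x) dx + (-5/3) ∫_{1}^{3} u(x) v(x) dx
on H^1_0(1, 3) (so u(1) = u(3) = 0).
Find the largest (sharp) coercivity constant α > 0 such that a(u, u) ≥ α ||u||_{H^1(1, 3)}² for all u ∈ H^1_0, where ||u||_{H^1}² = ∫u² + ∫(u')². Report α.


α = (-20/3 + π^2)/(4 + π^2)

Coercivity of a(·,·) on H^1_0(1, 3) means a(u, u) ≥ α ||u||_{H^1}² for every u ∈ H^1_0.
The interval has length L = 2, and Poincaré/coercivity depend only on L. Here a(u, u) = ∫(u')² + (-5/3)·∫u².
Here c = -5/3 < 0 with |c| < (π/L)² = π^2/4, so coercivity still holds. The condition a(u,u) ≥ α||u||_{H^1}² reads (1−α)∫(u')² ≥ (α−c)∫u². Any admissible α is ≤ 1 (rapidly oscillating u have ∫u²/∫(u')² → 0), and α = 1 would force 0 ≥ (1−c)∫u², impossible since c < 1; so 1−α > 0. By the sharp Poincaré inequality on H^1_0 of an interval of length L, ∫(u')² ≥ (π/L)²∫u² with equality for the first sine mode sin(π(x−x₀)/L) (x₀ the left endpoint), so the inequality holds for all u iff (1−α)(π/L)² ≥ α − c, i.e. α ≤ ((π/L)² + c)/((π/L)² + 1) = (1 + c(L/π)²)/(1 + (L/π)²). (Direct route, valid since c ≤ 0: Poincaré gives c∫u² ≥ c(L/π)²∫(u')², so a(u,u) ≥ (1 + c(L/π)²)∫(u')², while ||u||_{H^1}² ≤ (1 + (L/π)²)∫(u')²; dividing yields the same α.) With (π/L)² = π^2/4 and c = -5/3, the largest admissible constant is α = ((π/L)² + c)/((π/L)² + 1).
Simplifying, α = (-20/3 + π^2)/(4 + π^2).


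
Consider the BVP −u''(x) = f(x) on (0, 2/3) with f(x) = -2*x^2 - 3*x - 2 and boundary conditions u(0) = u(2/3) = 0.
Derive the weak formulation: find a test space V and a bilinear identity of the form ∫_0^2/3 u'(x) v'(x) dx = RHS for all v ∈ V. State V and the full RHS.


V = H^1_0(0, 2/3) (so v(0) = v(2/3) = 0); weak form: ∫_0^2/3 u'v' dx = ∫_0^2/3 (-2*x^2 - 3*x - 2) v dx for all v ∈ V.

Multiply both sides by a test function v and integrate from 0 to 2/3:
  ∫_0^2/3 −u''(x) v(x) dx = ∫_0^2/3 f(x) v(x) dx.
Integrate the LHS by parts once:
  ∫_0^2/3 −u'' v dx = −[u'(x) v(x)]_0^2/3 + ∫_0^2/3 u'(x) v'(x) dx.
Thus ∫_0^2/3 u'(x) v'(x) dx = ∫_0^2/3 f(x) v(x) dx + [u'(x) v(x)]_0^2/3.
Choose V so that boundary terms are either known or forced to vanish.
u is Dirichlet: u(0) = u(2/3) = 0. Let V = H^1_0(0, 2/3); then v(0) = v(2/3) = 0, and [u' v]_0^2/3 = 0.
Weak formulation: find u (satisfying any essential BC) such that ∫_0^2/3 u'(x) v'(x) dx = ∫_0^2/3 f v dx for all v ∈ V.
Substituting f(x) = -2*x^2 - 3*x - 2, the right-hand side is ∫_0^2/3 (-2*x^2 - 3*x - 2) v dx.


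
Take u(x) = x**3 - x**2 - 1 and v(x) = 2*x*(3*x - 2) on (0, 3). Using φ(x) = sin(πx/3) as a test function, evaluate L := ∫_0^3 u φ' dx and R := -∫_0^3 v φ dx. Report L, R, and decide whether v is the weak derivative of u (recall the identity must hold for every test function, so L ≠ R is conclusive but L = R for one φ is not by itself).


LHS = -63/π + 324/π^3, RHS = -126/π + 648/π^3. No, v is not the weak derivative of u.

u(x) = x**3 - x**2 - 1, classical derivative u'(x) = 3*x**2 - 2*x.
φ(x) = sin(πx/3), so φ'(x) = π*cos(π*x/3)/3.
Note φ(0) = φ(3) = 0, so the boundary term u·φ vanishes.
LHS = ∫_0^3 u(x) φ'(x) dx = ∫_0^3 (π*x^3*cos(π*x/3)/3 - π*x^2*cos(π*x/3)/3 - π*cos(π*x/3)/3) dx. Term by term:
  ∫_0^3 -π*cos(π*x/3)/3 dx = 0;  ∫_0^3 -π*x^2*cos(π*x/3)/3 dx = 18/π;  ∫_0^3 π*x^3*cos(π*x/3)/3 dx = -81/π + 324/π^3.
Sum: 0 + 18/π + -81/π + 324/π^3 = -63/π + 324/π^3.
So LHS = -63/π + 324/π^3.
∫_0^3 v(x) φ(x) dx = ∫_0^3 (6*x^2*sin(π*x/3) - 4*x*sin(π*x/3)) dx. Term by term:
  ∫_0^3 -4*x*sin(π*x/3) dx = -36/π;  ∫_0^3 6*x^2*sin(π*x/3) dx = -648/π^3 + 162/π.
Sum: -36/π + -648/π^3 + 162/π = -648/π^3 + 126/π.
So RHS = -∫_0^3 v(x) φ(x) dx = -126/π + 648/π^3.
LHS − RHS = -324/π^3 + 63/π ≠ 0, so the identity fails.
(For a valid weak derivative the identity must hold for EVERY test function, in particular this one. The failure shows v is NOT the weak derivative of u.)
Correct weak derivative would be u'(x) = 3*x**2 - 2*x.


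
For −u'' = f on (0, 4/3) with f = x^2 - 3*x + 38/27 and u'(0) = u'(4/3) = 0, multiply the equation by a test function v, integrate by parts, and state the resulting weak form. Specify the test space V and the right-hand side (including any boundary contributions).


V = H^1(0, 4/3) (no boundary constraint on v; u is determined up to an additive constant); weak form: ∫_0^4/3 u'v' dx = ∫_0^4/3 (x^2 - 3*x + 38/27) v dx for all v ∈ V.

Multiply both sides by a test function v and integrate from 0 to 4/3:
  ∫_0^4/3 −u''(x) v(x) dx = ∫_0^4/3 f(x) v(x) dx.
Integrate the LHS by parts once:
  ∫_0^4/3 −u'' v dx = −[u'(x) v(x)]_0^4/3 + ∫_0^4/3 u'(x) v'(x) dx.
Thus ∫_0^4/3 u'(x) v'(x) dx = ∫_0^4/3 f(x) v(x) dx + [u'(x) v(x)]_0^4/3.
Choose V so that boundary terms are either known or forced to vanish.
u has homogeneous Neumann: u'(0) = u'(4/3) = 0. So [u' v]_0^4/3 = 0·v(4/3) − 0·v(0) = 0 for any v; take V = H^1(0, 4/3).
Weak formulation: find u (satisfying any essential BC) such that ∫_0^4/3 u'(x) v'(x) dx = ∫_0^4/3 f v dx for all v ∈ V (homogeneous Neumann, so boundary terms vanish).
Substituting f(x) = x^2 - 3*x + 38/27, the right-hand side is ∫_0^4/3 (x^2 - 3*x + 38/27) v dx.
Compatibility check (pure Neumann): taking v ≡ 1 ∈ V gives 0 = ∫_0^4/3 f dx + (0) − (0), i.e. ∫_0^4/3 f dx must equal u'(0) − u'(4/3) = 0. Indeed ∫_0^4/3 (x^2 - 3*x + 38/27) dx = 0, so the data are compatible. The solution is then unique only up to an additive constant (fix it e.g. by requiring ∫_0^4/3 u dx = 0).


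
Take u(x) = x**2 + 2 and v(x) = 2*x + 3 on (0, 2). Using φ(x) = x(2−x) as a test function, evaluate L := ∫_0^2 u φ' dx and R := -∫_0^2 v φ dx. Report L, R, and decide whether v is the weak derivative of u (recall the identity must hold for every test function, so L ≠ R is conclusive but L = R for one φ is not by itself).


LHS = -8/3, RHS = -20/3. No, v is not the weak derivative of u.

u(x) = x**2 + 2, classical derivative u'(x) = 2*x.
φ(x) = x(2−x), so φ'(x) = 2 - 2*x.
Note φ(0) = φ(2) = 0, so the boundary term u·φ vanishes.
LHS = ∫_0^2 u(x) φ'(x) dx = ∫_0^2 (-2*x^3 + 2*x^2 - 4*x + 4) dx. Term by term:
  ∫_0^2 -2*x^3 dx = -8;  ∫_0^2 2*x^2 dx = 16/3;  ∫_0^2 -4*x dx = -8;
  ∫_0^2 4 dx = 8.
Sum: -8 + 16/3 − 8 + 8 = -8/3.
So LHS = -8/3.
∫_0^2 v(x) φ(x) dx = ∫_0^2 (-2*x^3 + x^2 + 6*x) dx. Term by term:
  ∫_0^2 -2*x^3 dx = -8;  ∫_0^2 x^2 dx = 8/3;  ∫_0^2 6*x dx = 12.
Sum: -8 + 8/3 + 12 = 20/3.
So RHS = -∫_0^2 v(x) φ(x) dx = -20/3.
LHS − RHS = 4 ≠ 0, so the identity fails.
(For a valid weak derivative the identity must hold for EVERY test function, in particular this one. The failure shows v is NOT the weak derivative of u.)
Correct weak derivative would be u'(x) = 2*x.


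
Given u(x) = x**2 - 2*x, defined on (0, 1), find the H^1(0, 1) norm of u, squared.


||u||_{H^1}^2 = 28/15

The H^1 norm (squared) on an interval (0, L) is
  ||u||_{H^1}^2 = ∫_0^L u(x)^2 dx + ∫_0^L u'(x)^2 dx.
Compute u'(x) = 2*x - 2.
Then u(x)^2 = x**4 - 4*x**3 + 4*x**2 and u'(x)^2 = 4*x**2 - 8*x + 4.
Integrate each monomial from 0 to 1 using ∫_0^1 c·x^n dx = c·1^(n+1)/(n+1):
  ∫_0^1 u(x)^2 dx = ∫_0^1 (x^4 - 4*x^3 + 4*x^2) dx. Term by term:
    ∫_0^1 x^4 dx = 1/5;  ∫_0^1 -4*x^3 dx = -1;  ∫_0^1 4*x^2 dx = 4/3.
  Sum: 1/5 − 1 + 4/3 = 8/15.
  ∫_0^1 u'(x)^2 dx = ∫_0^1 (4*x^2 - 8*x + 4) dx. Term by term:
    ∫_0^1 4*x^2 dx = 4/3;  ∫_0^1 -8*x dx = -4;  ∫_0^1 4 dx = 4.
  Sum: 4/3 − 4 + 4 = 4/3.
Adding: ||u||_{H^1}^2 = 8/15 + 4/3 = 28/15.


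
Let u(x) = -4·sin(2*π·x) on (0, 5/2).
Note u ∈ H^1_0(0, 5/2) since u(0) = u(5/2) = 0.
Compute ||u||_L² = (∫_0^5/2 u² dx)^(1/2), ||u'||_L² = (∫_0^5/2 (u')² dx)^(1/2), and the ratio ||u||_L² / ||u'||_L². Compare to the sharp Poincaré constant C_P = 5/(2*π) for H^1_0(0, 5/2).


||u||_L² / ||u'||_L² = 1/(2*π) < C_P = 5/(2*π).

u(x) = -4·sin(2*π·x), so u'(x) = -8*π*cos(2*π*x).
Writing u(x) = A·sin(kπx/L) with A = -4 and k = 5, use ∫_0^L sin²(kπx/L) dx = L/2 and ∫_0^L cos²(kπx/L) dx = L/2.
u² = 16·sin²(2*π·x) and (u')² = 64*π^2·cos²(2*π·x), and each of sin², cos² integrates to L/2 = 5/4 over (0, 5/2).
∫_0^5/2 u² dx = 20, so ||u||_L² = 2*sqrt(5).
∫_0^5/2 (u')² dx = 80*π^2, so ||u'||_L² = 4*sqrt(5)*π.
Ratio ||u||_L² / ||u'||_L² = 1/(2*π).
Sharp Poincaré constant on H^1_0(0, 5/2) is C_P = L/π = 5/(2*π), achieved by sin(2*π/5·x).
This is the k = 5 harmonic; the ratio L/(kπ) is strictly less than C_P = L/π, consistent with the sharp inequality ||u||_L² ≤ C_P ||u'||_L².


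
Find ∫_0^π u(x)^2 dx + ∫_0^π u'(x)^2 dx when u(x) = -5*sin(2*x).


||u||_{H^1(0,π)}^2 = 125*π/2

u'(x) = -10*cos(2*x).
Expand u² and (u')² and integrate term by term on (0, π), using: for integers n ≥ 1, ∫_0^π sin²(nx) dx = ∫_0^π cos²(nx) dx = π/2; for n ≠ n', ∫_0^π sin(nx)sin(n'x) dx = ∫_0^π cos(nx)cos(n'x) dx = 0; and by product-to-sum, ∫_0^π sin(nx)cos(n'x) dx = ½∫_0^π [sin((n+n')x) + sin((n−n')x)] dx, which is 0 when n+n' is even and 2n/(n²−n'²) when n+n' is odd (it need not vanish on (0, π)).
  u² squared terms: (-5)²·∫sin(2x)² dx = 25·π/2 = 25*π/2.
  So ∫_0^π u² dx = 25*π/2.
  (u')² squared terms: (-10)²·∫cos(2x)² dx = 100·π/2 = 50*π.
  So ∫_0^π (u')² dx = 50*π.
||u||_{H^1}^2 = (25*π/2) + (50*π) = 125*π/2.


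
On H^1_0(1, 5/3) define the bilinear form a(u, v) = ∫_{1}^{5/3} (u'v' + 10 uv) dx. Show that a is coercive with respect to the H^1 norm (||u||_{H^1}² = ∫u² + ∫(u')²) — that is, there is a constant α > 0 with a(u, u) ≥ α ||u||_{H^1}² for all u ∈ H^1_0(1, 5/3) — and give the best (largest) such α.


α = 1

Coercivity of a(·,·) on H^1_0(1, 5/3) means a(u, u) ≥ α ||u||_{H^1}² for every u ∈ H^1_0.
The interval has length L = 2/3, and Poincaré/coercivity depend only on L. Here a(u, u) = ∫(u')² + (10)·∫u².
Here c = 10 ≥ 1, so a(u,u) = ∫(u')² + c∫u² ≥ ∫(u')² + ∫u² = ||u||_{H^1}², i.e. α = 1 works. No larger α is possible: a(u,u) ≥ α||u||_{H^1}² means (1−α)∫(u')² ≥ (α−c)∫u², and for the modes u_n = sin(nπ(x−x₀)/L) (x₀ the left endpoint) one has ∫u_n²/∫(u_n')² = (L/(nπ))² → 0, so a(u_n,u_n)/||u_n||_{H^1}² → 1. Hence the optimal constant is α = 1.
Therefore α = 1.


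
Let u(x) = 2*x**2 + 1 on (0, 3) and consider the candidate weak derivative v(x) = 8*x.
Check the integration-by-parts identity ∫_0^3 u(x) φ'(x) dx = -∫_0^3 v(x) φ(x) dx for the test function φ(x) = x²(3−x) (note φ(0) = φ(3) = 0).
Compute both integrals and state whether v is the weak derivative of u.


LHS = -243/5, RHS = -486/5. No, v is not the weak derivative of u.

u(x) = 2*x**2 + 1, classical derivative u'(x) = 4*x.
φ(x) = x²(3−x), so φ'(x) = 3*x*(2 - x).
Note φ(0) = φ(3) = 0, so the boundary term u·φ vanishes.
LHS = ∫_0^3 u(x) φ'(x) dx = ∫_0^3 (-6*x^4 + 12*x^3 - 3*x^2 + 6*x) dx. Term by term:
  ∫_0^3 -6*x^4 dx = -1458/5;  ∫_0^3 12*x^3 dx = 243;  ∫_0^3 -3*x^2 dx = -27;
  ∫_0^3 6*x dx = 27.
Sum: -1458/5 + 243 − 27 + 27 = -243/5.
So LHS = -243/5.
∫_0^3 v(x) φ(x) dx = ∫_0^3 (-8*x^4 + 24*x^3) dx. Term by term:
  ∫_0^3 -8*x^4 dx = -1944/5;  ∫_0^3 24*x^3 dx = 486.
Sum: -1944/5 + 486 = 486/5.
So RHS = -∫_0^3 v(x) φ(x) dx = -486/5.
LHS − RHS = 243/5 ≠ 0, so the identity fails.
(For a valid weak derivative the identity must hold for EVERY test function, in particular this one. The failure shows v is NOT the weak derivative of u.)
Correct weak derivative would be u'(x) = 4*x.


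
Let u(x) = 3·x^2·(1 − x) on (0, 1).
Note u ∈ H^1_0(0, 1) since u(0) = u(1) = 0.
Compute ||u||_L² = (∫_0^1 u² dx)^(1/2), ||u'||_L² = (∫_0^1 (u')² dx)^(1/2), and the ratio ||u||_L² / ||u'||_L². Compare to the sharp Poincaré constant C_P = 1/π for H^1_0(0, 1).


||u||_L² / ||u'||_L² = sqrt(14)/14 < C_P = 1/π.

u(x) = 3·x^2·(1 − x), so u'(x) = 3*x*(2 - 3*x).
u(x) = 3·x^2·(1 − x) vanishes at x = 0 and x = 1, so u ∈ H^1_0(0, 1). Differentiate via the product rule and integrate the resulting polynomials term by term.
  ∫_0^1 u² dx = ∫_0^1 (9*x^6 - 18*x^5 + 9*x^4) dx. Term by term:
    ∫_0^1 9*x^6 dx = 9/7;  ∫_0^1 -18*x^5 dx = -3;  ∫_0^1 9*x^4 dx = 9/5.
  Sum: 9/7 − 3 + 9/5 = 3/35.
  ∫_0^1 (u')² dx = ∫_0^1 (81*x^4 - 108*x^3 + 36*x^2) dx. Term by term:
    ∫_0^1 81*x^4 dx = 81/5;  ∫_0^1 -108*x^3 dx = -27;  ∫_0^1 36*x^2 dx = 12.
  Sum: 81/5 − 27 + 12 = 6/5.
∫_0^1 u² dx = 3/35, so ||u||_L² = sqrt(105)/35.
∫_0^1 (u')² dx = 6/5, so ||u'||_L² = sqrt(30)/5.
Ratio ||u||_L² / ||u'||_L² = sqrt(14)/14.
Sharp Poincaré constant on H^1_0(0, 1) is C_P = L/π = 1/π, achieved by sin(π·x).
A polynomial bump cannot attain the sharp Poincaré constant (only the first sine eigenfunction does), so the ratio is strictly less than C_P, consistent with ||u||_L² ≤ C_P ||u'||_L².


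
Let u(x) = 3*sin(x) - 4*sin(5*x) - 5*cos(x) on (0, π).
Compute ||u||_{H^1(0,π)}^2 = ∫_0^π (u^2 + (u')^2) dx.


||u||_{H^1(0,π)}^2 = 242*π

u'(x) = 5*sin(x) + 3*cos(x) - 20*cos(5*x).
Expand u² and (u')² and integrate term by term on (0, π), using: for integers n ≥ 1, ∫_0^π sin²(nx) dx = ∫_0^π cos²(nx) dx = π/2; for n ≠ n', ∫_0^π sin(nx)sin(n'x) dx = ∫_0^π cos(nx)cos(n'x) dx = 0; and by product-to-sum, ∫_0^π sin(nx)cos(n'x) dx = ½∫_0^π [sin((n+n')x) + sin((n−n')x)] dx, which is 0 when n+n' is even and 2n/(n²−n'²) when n+n' is odd (it need not vanish on (0, π)).
  u² squared terms: (-5)²·∫cos(x)² dx = 25·π/2 = 25*π/2;  (-4)²·∫sin(5x)² dx = 16·π/2 = 8*π;  (3)²·∫sin(x)² dx = 9·π/2 = 9*π/2.
  u² cross terms: 2·(-5)·(-4)·∫cos(x)·sin(5x) dx = 40·(0) = 0;  2·(-5)·(3)·∫cos(x)·sin(x) dx = -30·(0) = 0;  2·(-4)·(3)·∫sin(5x)·sin(x) dx = -24·(0) = 0.
  So ∫_0^π u² dx = 25*π/2 + 8*π + 9*π/2 + 0 + 0 + 0 = 25*π.
  (u')² squared terms: (-20)²·∫cos(5x)² dx = 400·π/2 = 200*π;  (3)²·∫cos(x)² dx = 9·π/2 = 9*π/2;  (5)²·∫sin(x)² dx = 25·π/2 = 25*π/2.
  (u')² cross terms: 2·(-20)·(3)·∫cos(5x)·cos(x) dx = -120·(0) = 0;  2·(-20)·(5)·∫cos(5x)·sin(x) dx = -200·(0) = 0;  2·(3)·(5)·∫cos(x)·sin(x) dx = 30·(0) = 0.
  So ∫_0^π (u')² dx = 200*π + 9*π/2 + 25*π/2 + 0 + 0 + 0 = 217*π.
||u||_{H^1}^2 = (25*π) + (217*π) = 242*π.


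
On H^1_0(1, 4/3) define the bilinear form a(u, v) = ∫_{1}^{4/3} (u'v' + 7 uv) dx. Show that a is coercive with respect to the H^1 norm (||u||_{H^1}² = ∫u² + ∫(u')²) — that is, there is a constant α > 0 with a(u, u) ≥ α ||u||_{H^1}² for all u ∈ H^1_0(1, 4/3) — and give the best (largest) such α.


α = 1

Coercivity of a(·,·) on H^1_0(1, 4/3) means a(u, u) ≥ α ||u||_{H^1}² for every u ∈ H^1_0.
The interval has length L = 1/3, and Poincaré/coercivity depend only on L. Here a(u, u) = ∫(u')² + (7)·∫u².
Here c = 7 ≥ 1, so a(u,u) = ∫(u')² + c∫u² ≥ ∫(u')² + ∫u² = ||u||_{H^1}², i.e. α = 1 works. No larger α is possible: a(u,u) ≥ α||u||_{H^1}² means (1−α)∫(u')² ≥ (α−c)∫u², and for the modes u_n = sin(nπ(x−x₀)/L) (x₀ the left endpoint) one has ∫u_n²/∫(u_n')² = (L/(nπ))² → 0, so a(u_n,u_n)/||u_n||_{H^1}² → 1. Hence the optimal constant is α = 1.
Therefore α = 1.


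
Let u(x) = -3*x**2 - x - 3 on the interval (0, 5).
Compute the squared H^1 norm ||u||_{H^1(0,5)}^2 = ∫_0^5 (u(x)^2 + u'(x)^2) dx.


||u||_{H^1}^2 = 54775/6

The H^1 norm (squared) on an interval (0, L) is
  ||u||_{H^1}^2 = ∫_0^L u(x)^2 dx + ∫_0^L u'(x)^2 dx.
Compute u'(x) = -6*x - 1.
Then u(x)^2 = 9*x**4 + 6*x**3 + 19*x**2 + 6*x + 9 and u'(x)^2 = 36*x**2 + 12*x + 1.
Integrate each monomial from 0 to 5 using ∫_0^5 c·x^n dx = c·5^(n+1)/(n+1):
  ∫_0^5 u(x)^2 dx = ∫_0^5 (9*x^4 + 6*x^3 + 19*x^2 + 6*x + 9) dx. Term by term:
    ∫_0^5 9*x^4 dx = 5625;  ∫_0^5 6*x^3 dx = 1875/2;  ∫_0^5 19*x^2 dx = 2375/3;
    ∫_0^5 6*x dx = 75;  ∫_0^5 9 dx = 45.
  Sum: 5625 + 1875/2 + 2375/3 + 75 + 45 = 44845/6.
  ∫_0^5 u'(x)^2 dx = ∫_0^5 (36*x^2 + 12*x + 1) dx. Term by term:
    ∫_0^5 36*x^2 dx = 1500;  ∫_0^5 12*x dx = 150;  ∫_0^5 1 dx = 5.
  Sum: 1500 + 150 + 5 = 1655.
Adding: ||u||_{H^1}^2 = 44845/6 + 1655 = 54775/6.


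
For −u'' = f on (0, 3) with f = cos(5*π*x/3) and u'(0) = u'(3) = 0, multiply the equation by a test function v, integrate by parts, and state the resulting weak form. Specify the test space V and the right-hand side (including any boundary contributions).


V = H^1(0, 3) (no boundary constraint on v; u is determined up to an additive constant); weak form: ∫_0^3 u'v' dx = ∫_0^3 (cos(5*π*x/3)) v dx for all v ∈ V.

Multiply both sides by a test function v and integrate from 0 to 3:
  ∫_0^3 −u''(x) v(x) dx = ∫_0^3 f(x) v(x) dx.
Integrate the LHS by parts once:
  ∫_0^3 −u'' v dx = −[u'(x) v(x)]_0^3 + ∫_0^3 u'(x) v'(x) dx.
Thus ∫_0^3 u'(x) v'(x) dx = ∫_0^3 f(x) v(x) dx + [u'(x) v(x)]_0^3.
Choose V so that boundary terms are either known or forced to vanish.
u has homogeneous Neumann: u'(0) = u'(3) = 0. So [u' v]_0^3 = 0·v(3) − 0·v(0) = 0 for any v; take V = H^1(0, 3).
Weak formulation: find u (satisfying any essential BC) such that ∫_0^3 u'(x) v'(x) dx = ∫_0^3 f v dx for all v ∈ V (homogeneous Neumann, so boundary terms vanish).
Substituting f(x) = cos(5*π*x/3), the right-hand side is ∫_0^3 (cos(5*π*x/3)) v dx.
Compatibility check (pure Neumann): taking v ≡ 1 ∈ V gives 0 = ∫_0^3 f dx + (0) − (0), i.e. ∫_0^3 f dx must equal u'(0) − u'(3) = 0. Indeed ∫_0^3 (cos(5*π*x/3)) dx = 0, so the data are compatible. The solution is then unique only up to an additive constant (fix it e.g. by requiring ∫_0^3 u dx = 0).


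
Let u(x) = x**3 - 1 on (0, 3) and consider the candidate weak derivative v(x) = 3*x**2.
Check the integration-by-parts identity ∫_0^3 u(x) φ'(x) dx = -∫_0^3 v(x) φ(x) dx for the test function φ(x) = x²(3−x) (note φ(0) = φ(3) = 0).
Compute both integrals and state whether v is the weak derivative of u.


LHS = -729/10, RHS = -729/10. Yes, v = u' weakly.

u(x) = x**3 - 1, classical derivative u'(x) = 3*x**2.
φ(x) = x²(3−x), so φ'(x) = 3*x*(2 - x).
Note φ(0) = φ(3) = 0, so the boundary term u·φ vanishes.
LHS = ∫_0^3 u(x) φ'(x) dx = ∫_0^3 (-3*x^5 + 6*x^4 + 3*x^2 - 6*x) dx. Term by term:
  ∫_0^3 -3*x^5 dx = -729/2;  ∫_0^3 6*x^4 dx = 1458/5;  ∫_0^3 3*x^2 dx = 27;
  ∫_0^3 -6*x dx = -27.
Sum: -729/2 + 1458/5 + 27 − 27 = -729/10.
So LHS = -729/10.
∫_0^3 v(x) φ(x) dx = ∫_0^3 (-3*x^5 + 9*x^4) dx. Term by term:
  ∫_0^3 -3*x^5 dx = -729/2;  ∫_0^3 9*x^4 dx = 2187/5.
Sum: -729/2 + 2187/5 = 729/10.
So RHS = -∫_0^3 v(x) φ(x) dx = -729/10.
LHS = RHS, so the identity holds for this test φ.
Moreover u is smooth here and v(x) = u'(x) = 3*x**2 pointwise, so the identity holds for every test function. Hence v is the weak derivative of u.


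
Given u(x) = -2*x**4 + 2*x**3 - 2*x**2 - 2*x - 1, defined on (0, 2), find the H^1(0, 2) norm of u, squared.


||u||_{H^1}^2 = 61694/63

The H^1 norm (squared) on an interval (0, L) is
  ||u||_{H^1}^2 = ∫_0^L u(x)^2 dx + ∫_0^L u'(x)^2 dx.
Compute u'(x) = -8*x**3 + 6*x**2 - 4*x - 2.
Then u(x)^2 = 4*x**8 - 8*x**7 + 12*x**6 + 4*x**3 + 8*x**2 + 4*x + 1 and u'(x)^2 = 64*x**6 - 96*x**5 + 100*x**4 - 16*x**3 - 8*x**2 + 16*x + 4.
Integrate each monomial from 0 to 2 using ∫_0^2 c·x^n dx = c·2^(n+1)/(n+1):
  ∫_0^2 u(x)^2 dx = ∫_0^2 (4*x^8 - 8*x^7 + 12*x^6 + 4*x^3 + 8*x^2 + 4*x + 1) dx. Term by term:
    ∫_0^2 4*x^8 dx = 2048/9;  ∫_0^2 -8*x^7 dx = -256;  ∫_0^2 12*x^6 dx = 1536/7;
    ∫_0^2 4*x^3 dx = 16;  ∫_0^2 8*x^2 dx = 64/3;  ∫_0^2 4*x dx = 8;
    ∫_0^2 1 dx = 2.
  Sum: 2048/9 − 256 + 1536/7 + 16 + 64/3 + 8 + 2 = 15014/63.
  ∫_0^2 u'(x)^2 dx = ∫_0^2 (64*x^6 - 96*x^5 + 100*x^4 - 16*x^3 - 8*x^2 + 16*x + 4) dx. Term by term:
    ∫_0^2 64*x^6 dx = 8192/7;  ∫_0^2 -96*x^5 dx = -1024;  ∫_0^2 100*x^4 dx = 640;
    ∫_0^2 -16*x^3 dx = -64;  ∫_0^2 -8*x^2 dx = -64/3;  ∫_0^2 16*x dx = 32;
    ∫_0^2 4 dx = 8.
  Sum: 8192/7 − 1024 + 640 − 64 − 64/3 + 32 + 8 = 15560/21.
Adding: ||u||_{H^1}^2 = 15014/63 + 15560/21 = 61694/63.


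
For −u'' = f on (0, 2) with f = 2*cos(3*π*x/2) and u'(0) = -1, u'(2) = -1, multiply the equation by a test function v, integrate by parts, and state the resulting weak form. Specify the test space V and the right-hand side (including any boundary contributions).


V = H^1(0, 2) (v unrestricted at boundary; u is determined up to an additive constant); weak form: ∫_0^2 u'v' dx = ∫_0^2 (2*cos(3*π*x/2)) v dx − v(2) + v(0) for all v ∈ V.

Multiply both sides by a test function v and integrate from 0 to 2:
  ∫_0^2 −u''(x) v(x) dx = ∫_0^2 f(x) v(x) dx.
Integrate the LHS by parts once:
  ∫_0^2 −u'' v dx = −[u'(x) v(x)]_0^2 + ∫_0^2 u'(x) v'(x) dx.
Thus ∫_0^2 u'(x) v'(x) dx = ∫_0^2 f(x) v(x) dx + [u'(x) v(x)]_0^2.
Choose V so that boundary terms are either known or forced to vanish.
u has inhomogeneous Neumann u'(0) = -1, u'(2) = -1. [u' v]_0^2 = (-1)·v(2) − (-1)·v(0) = − v(2) + v(0). Take V = H^1(0, 2); boundary term becomes part of RHS.
Weak formulation: find u (satisfying any essential BC) such that ∫_0^2 u'(x) v'(x) dx = ∫_0^2 f v dx − v(2) + v(0) for all v ∈ V (Neumann data are natural BCs: they enter the RHS as boundary terms).
Substituting f(x) = 2*cos(3*π*x/2), the right-hand side is ∫_0^2 (2*cos(3*π*x/2)) v dx − v(2) + v(0).
Compatibility check (pure Neumann): taking v ≡ 1 ∈ V gives 0 = ∫_0^2 f dx + (-1) − (-1), i.e. ∫_0^2 f dx must equal u'(0) − u'(2) = 0. Indeed ∫_0^2 (2*cos(3*π*x/2)) dx = 0, so the data are compatible. The solution is then unique only up to an additive constant (fix it e.g. by requiring ∫_0^2 u dx = 0).


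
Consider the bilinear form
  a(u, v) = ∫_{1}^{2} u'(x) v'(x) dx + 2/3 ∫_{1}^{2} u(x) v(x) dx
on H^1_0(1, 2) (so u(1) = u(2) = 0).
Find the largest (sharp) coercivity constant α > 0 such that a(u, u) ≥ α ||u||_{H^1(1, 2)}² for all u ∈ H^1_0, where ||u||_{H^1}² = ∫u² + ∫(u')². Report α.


α = (2/3 + π^2)/(1 + π^2)

Coercivity of a(·,·) on H^1_0(1, 2) means a(u, u) ≥ α ||u||_{H^1}² for every u ∈ H^1_0.
The interval has length L = 1, and Poincaré/coercivity depend only on L. Here a(u, u) = ∫(u')² + (2/3)·∫u².
Here 0 < c = 2/3 < 1. The condition a(u,u) ≥ α||u||_{H^1}² reads (1−α)∫(u')² ≥ (α−c)∫u². Any admissible α is ≤ 1 (rapidly oscillating u have ∫u²/∫(u')² → 0), and α = 1 would force 0 ≥ (1−c)∫u², impossible since c < 1; so 1−α > 0. By the sharp Poincaré inequality on H^1_0 of an interval of length L, ∫(u')² ≥ (π/L)²∫u² with equality for the first sine mode sin(π(x−x₀)/L) (x₀ the left endpoint), so the inequality holds for all u iff (1−α)(π/L)² ≥ α − c, i.e. α ≤ ((π/L)² + c)/((π/L)² + 1) = (1 + c(L/π)²)/(1 + (L/π)²). With (π/L)² = π^2 and c = 2/3, the largest admissible constant is α = ((π/L)² + c)/((π/L)² + 1).
Simplifying, α = (2/3 + π^2)/(1 + π^2).


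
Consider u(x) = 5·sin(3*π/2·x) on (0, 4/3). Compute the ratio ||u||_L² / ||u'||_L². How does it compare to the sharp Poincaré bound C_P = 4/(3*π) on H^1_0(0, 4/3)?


||u||_L² / ||u'||_L² = 2/(3*π) < C_P = 4/(3*π).

u(x) = 5·sin(3*π/2·x), so u'(x) = 15*π*cos(3*π*x/2)/2.
Writing u(x) = A·sin(kπx/L) with A = 5 and k = 2, use ∫_0^L sin²(kπx/L) dx = L/2 and ∫_0^L cos²(kπx/L) dx = L/2.
u² = 25·sin²(3*π/2·x) and (u')² = 225*π^2/4·cos²(3*π/2·x), and each of sin², cos² integrates to L/2 = 2/3 over (0, 4/3).
∫_0^4/3 u² dx = 50/3, so ||u||_L² = 5*sqrt(6)/3.
∫_0^4/3 (u')² dx = 75*π^2/2, so ||u'||_L² = 5*sqrt(6)*π/2.
Ratio ||u||_L² / ||u'||_L² = 2/(3*π).
Sharp Poincaré constant on H^1_0(0, 4/3) is C_P = L/π = 4/(3*π), achieved by sin(3*π/4·x).
This is the k = 2 harmonic; the ratio L/(kπ) is strictly less than C_P = L/π, consistent with the sharp inequality ||u||_L² ≤ C_P ||u'||_L².


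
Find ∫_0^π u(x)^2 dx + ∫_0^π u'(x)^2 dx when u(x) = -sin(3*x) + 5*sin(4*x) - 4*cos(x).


||u||_{H^1(0,π)}^2 = -128/3 + 467*π/2

u'(x) = 4*sin(x) - 3*cos(3*x) + 20*cos(4*x).
Expand u² and (u')² and integrate term by term on (0, π), using: for integers n ≥ 1, ∫_0^π sin²(nx) dx = ∫_0^π cos²(nx) dx = π/2; for n ≠ n', ∫_0^π sin(nx)sin(n'x) dx = ∫_0^π cos(nx)cos(n'x) dx = 0; and by product-to-sum, ∫_0^π sin(nx)cos(n'x) dx = ½∫_0^π [sin((n+n')x) + sin((n−n')x)] dx, which is 0 when n+n' is even and 2n/(n²−n'²) when n+n' is odd (it need not vanish on (0, π)).
  u² squared terms: (-1)²·∫sin(3x)² dx = 1·π/2 = π/2;  (-4)²·∫cos(x)² dx = 16·π/2 = 8*π;  (5)²·∫sin(4x)² dx = 25·π/2 = 25*π/2.
  u² cross terms: 2·(-1)·(-4)·∫sin(3x)·cos(x) dx = 8·(0) = 0;  2·(-1)·(5)·∫sin(3x)·sin(4x) dx = -10·(0) = 0;  2·(-4)·(5)·∫cos(x)·sin(4x) dx = -40·(8/15) = -64/3.
  So ∫_0^π u² dx = π/2 + 8*π + 25*π/2 + 0 + 0 − 64/3 = -64/3 + 21*π.
  (u')² squared terms: (-3)²·∫cos(3x)² dx = 9·π/2 = 9*π/2;  (4)²·∫sin(x)² dx = 16·π/2 = 8*π;  (20)²·∫cos(4x)² dx = 400·π/2 = 200*π.
  (u')² cross terms: 2·(-3)·(4)·∫cos(3x)·sin(x) dx = -24·(0) = 0;  2·(-3)·(20)·∫cos(3x)·cos(4x) dx = -120·(0) = 0;  2·(4)·(20)·∫sin(x)·cos(4x) dx = 160·(-2/15) = -64/3.
  So ∫_0^π (u')² dx = 9*π/2 + 8*π + 200*π + 0 + 0 − 64/3 = -64/3 + 425*π/2.
||u||_{H^1}^2 = (-64/3 + 21*π) + (-64/3 + 425*π/2) = -128/3 + 467*π/2.


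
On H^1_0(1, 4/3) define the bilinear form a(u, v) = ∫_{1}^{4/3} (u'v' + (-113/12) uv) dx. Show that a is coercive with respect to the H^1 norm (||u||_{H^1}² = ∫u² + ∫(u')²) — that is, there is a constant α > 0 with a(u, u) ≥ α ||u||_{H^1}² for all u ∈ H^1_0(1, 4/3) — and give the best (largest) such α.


α = (-113 + 108*π^2)/(12*(1 + 9*π^2))

Coercivity of a(·,·) on H^1_0(1, 4/3) means a(u, u) ≥ α ||u||_{H^1}² for every u ∈ H^1_0.
The interval has length L = 1/3, and Poincaré/coercivity depend only on L. Here a(u, u) = ∫(u')² + (-113/12)·∫u².
Here c = -113/12 < 0 with |c| < (π/L)² = 9*π^2, so coercivity still holds. The condition a(u,u) ≥ α||u||_{H^1}² reads (1−α)∫(u')² ≥ (α−c)∫u². Any admissible α is ≤ 1 (rapidly oscillating u have ∫u²/∫(u')² → 0), and α = 1 would force 0 ≥ (1−c)∫u², impossible since c < 1; so 1−α > 0. By the sharp Poincaré inequality on H^1_0 of an interval of length L, ∫(u')² ≥ (π/L)²∫u² with equality for the first sine mode sin(π(x−x₀)/L) (x₀ the left endpoint), so the inequality holds for all u iff (1−α)(π/L)² ≥ α − c, i.e. α ≤ ((π/L)² + c)/((π/L)² + 1) = (1 + c(L/π)²)/(1 + (L/π)²). (Direct route, valid since c ≤ 0: Poincaré gives c∫u² ≥ c(L/π)²∫(u')², so a(u,u) ≥ (1 + c(L/π)²)∫(u')², while ||u||_{H^1}² ≤ (1 + (L/π)²)∫(u')²; dividing yields the same α.) With (π/L)² = 9*π^2 and c = -113/12, the largest admissible constant is α = ((π/L)² + c)/((π/L)² + 1).
Simplifying, α = (-113 + 108*π^2)/(12*(1 + 9*π^2)).


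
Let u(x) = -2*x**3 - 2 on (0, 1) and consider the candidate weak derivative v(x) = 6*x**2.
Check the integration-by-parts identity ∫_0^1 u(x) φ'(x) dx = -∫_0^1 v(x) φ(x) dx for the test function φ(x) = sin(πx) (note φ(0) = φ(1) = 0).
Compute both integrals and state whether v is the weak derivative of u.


LHS = -24/π^3 + 6/π, RHS = -6/π + 24/π^3. No, v is not the weak derivative of u.

u(x) = -2*x**3 - 2, classical derivative u'(x) = -6*x**2.
φ(x) = sin(πx), so φ'(x) = π*cos(π*x).
Note φ(0) = φ(1) = 0, so the boundary term u·φ vanishes.
LHS = ∫_0^1 u(x) φ'(x) dx = ∫_0^1 (-2*π*x^3*cos(π*x) - 2*π*cos(π*x)) dx. Term by term:
  ∫_0^1 -2*π*cos(π*x) dx = 0;  ∫_0^1 -2*π*x^3*cos(π*x) dx = -24/π^3 + 6/π.
Sum: 0 + -24/π^3 + 6/π = -24/π^3 + 6/π.
So LHS = -24/π^3 + 6/π.
∫_0^1 v(x) φ(x) dx = ∫_0^1 (6*x^2*sin(π*x)) dx. Term by term:
  ∫_0^1 6*x^2*sin(π*x) dx = -24/π^3 + 6/π.
So RHS = -∫_0^1 v(x) φ(x) dx = -6/π + 24/π^3.
LHS − RHS = -48/π^3 + 12/π ≠ 0, so the identity fails.
(For a valid weak derivative the identity must hold for EVERY test function, in particular this one. The failure shows v is NOT the weak derivative of u.)
Correct weak derivative would be u'(x) = -6*x**2.


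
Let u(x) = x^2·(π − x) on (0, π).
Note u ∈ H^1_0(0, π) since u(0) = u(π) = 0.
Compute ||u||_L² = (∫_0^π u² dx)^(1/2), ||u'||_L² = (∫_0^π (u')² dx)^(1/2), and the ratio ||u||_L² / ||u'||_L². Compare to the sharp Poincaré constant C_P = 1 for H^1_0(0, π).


||u||_L² / ||u'||_L² = sqrt(14)*π/14 < C_P = 1.

u(x) = x^2·(π − x), so u'(x) = x*(-3*x + 2*π).
u(x) = x^2·(π − x) vanishes at x = 0 and x = π, so u ∈ H^1_0(0, π). Differentiate via the product rule and integrate the resulting polynomials term by term.
  ∫_0^π u² dx = ∫_0^π (x^6 - 2*π*x^5 + π^2*x^4) dx. Term by term:
    ∫_0^π x^6 dx = π^7/7;  ∫_0^π -2*π*x^5 dx = -π^7/3;  ∫_0^π π^2*x^4 dx = π^7/5.
  Sum: π^7/7 − π^7/3 + π^7/5 = π^7/105.
  ∫_0^π (u')² dx = ∫_0^π (9*x^4 - 12*π*x^3 + 4*π^2*x^2) dx. Term by term:
    ∫_0^π 9*x^4 dx = 9*π^5/5;  ∫_0^π -12*π*x^3 dx = -3*π^5;  ∫_0^π 4*π^2*x^2 dx = 4*π^5/3.
  Sum: 9*π^5/5 − 3*π^5 + 4*π^5/3 = 2*π^5/15.
∫_0^π u² dx = π^7/105, so ||u||_L² = sqrt(105)*π^(7/2)/105.
∫_0^π (u')² dx = 2*π^5/15, so ||u'||_L² = sqrt(30)*π^(5/2)/15.
Ratio ||u||_L² / ||u'||_L² = sqrt(14)*π/14.
Sharp Poincaré constant on H^1_0(0, π) is C_P = L/π = 1, achieved by sin(x).
A polynomial bump cannot attain the sharp Poincaré constant (only the first sine eigenfunction does), so the ratio is strictly less than C_P, consistent with ||u||_L² ≤ C_P ||u'||_L².


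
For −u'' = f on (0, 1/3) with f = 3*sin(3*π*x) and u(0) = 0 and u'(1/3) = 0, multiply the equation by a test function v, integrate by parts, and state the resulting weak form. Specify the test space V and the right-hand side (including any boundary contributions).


V = {v ∈ H^1(0, 1/3) : v(0) = 0} (test functions vanish at x = 0 where u is specified); weak form: ∫_0^1/3 u'v' dx = ∫_0^1/3 (3*sin(3*π*x)) v dx for all v ∈ V.

Multiply both sides by a test function v and integrate from 0 to 1/3:
  ∫_0^1/3 −u''(x) v(x) dx = ∫_0^1/3 f(x) v(x) dx.
Integrate the LHS by parts once:
  ∫_0^1/3 −u'' v dx = −[u'(x) v(x)]_0^1/3 + ∫_0^1/3 u'(x) v'(x) dx.
Thus ∫_0^1/3 u'(x) v'(x) dx = ∫_0^1/3 f(x) v(x) dx + [u'(x) v(x)]_0^1/3.
Choose V so that boundary terms are either known or forced to vanish.
Mixed BC: u(0) = 0 (Dirichlet) and u'(1/3) = 0 (Neumann). Define V = {v ∈ H^1(0, 1/3) : v(0) = 0}. Then [u' v]_0^1/3 = u'(1/3)·v(1/3) − u'(0)·0 = 0.
Weak formulation: find u (satisfying any essential BC) such that ∫_0^1/3 u'(x) v'(x) dx = ∫_0^1/3 f v dx for all v ∈ V (Dirichlet at 0 absorbed into V; the Neumann datum at x = 1/3 is zero, so no boundary term remains).
Substituting f(x) = 3*sin(3*π*x), the right-hand side is ∫_0^1/3 (3*sin(3*π*x)) v dx.
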